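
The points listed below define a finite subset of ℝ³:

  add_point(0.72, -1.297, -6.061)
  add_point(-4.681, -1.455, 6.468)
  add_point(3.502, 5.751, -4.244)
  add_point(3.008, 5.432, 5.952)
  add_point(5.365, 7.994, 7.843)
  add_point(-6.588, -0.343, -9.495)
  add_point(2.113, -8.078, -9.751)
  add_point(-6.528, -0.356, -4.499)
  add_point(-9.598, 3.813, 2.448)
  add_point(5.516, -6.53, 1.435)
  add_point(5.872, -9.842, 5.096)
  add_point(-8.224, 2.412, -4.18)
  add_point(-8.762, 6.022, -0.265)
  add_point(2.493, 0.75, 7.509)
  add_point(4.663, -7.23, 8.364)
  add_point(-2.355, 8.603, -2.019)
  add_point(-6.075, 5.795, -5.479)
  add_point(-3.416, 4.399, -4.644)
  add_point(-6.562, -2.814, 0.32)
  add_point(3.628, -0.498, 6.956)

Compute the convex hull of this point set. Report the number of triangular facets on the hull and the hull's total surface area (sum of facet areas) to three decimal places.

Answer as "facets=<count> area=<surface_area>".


facets=24 area=956.107

Extreme-point indices: [1, 2, 4, 5, 6, 8, 9, 10, 11, 12, 14, 15, 16, 18] — 14 of 20 on the boundary.

Area of each hull facet:
  f1: (p18, p6, p10) → 96.1698
  f2: (p1, p4, p8) → 57.1253
  f3: (p1, p18, p8) → 23.5680
  f4: (p1, p18, p10) → 44.5195
  f5: (p9, p6, p10) → 22.5621
  f6: (p9, p4, p10) → 37.2980
  f7: (p2, p4, p15) → 41.3080
  f8: (p2, p16, p15) → 19.7471
  f9: (p2, p9, p6) → 76.4718
  f10: (p2, p9, p4) → 82.0343
  f11: (p12, p16, p15) → 16.4746
  f12: (p12, p4, p8) → 29.3648
  f13: (p12, p4, p15) → 41.9803
  f14: (p11, p12, p8) → 9.5013
  f15: (p14, p4, p10) → 27.4997
  f16: (p14, p1, p10) → 22.0735
  f17: (p14, p1, p4) → 74.3517
  f18: (p5, p2, p6) → 72.5171
  f19: (p5, p2, p16) → 35.1755
  f20: (p5, p12, p16) → 18.8673
  f21: (p5, p11, p12) → 5.0676
  f22: (p5, p18, p6) → 58.3270
  f23: (p5, p18, p8) → 38.3646
  f24: (p5, p11, p8) → 5.7381
Σ area = 956.107

Check V−E+F: 14 − 36 + 24 = 2.


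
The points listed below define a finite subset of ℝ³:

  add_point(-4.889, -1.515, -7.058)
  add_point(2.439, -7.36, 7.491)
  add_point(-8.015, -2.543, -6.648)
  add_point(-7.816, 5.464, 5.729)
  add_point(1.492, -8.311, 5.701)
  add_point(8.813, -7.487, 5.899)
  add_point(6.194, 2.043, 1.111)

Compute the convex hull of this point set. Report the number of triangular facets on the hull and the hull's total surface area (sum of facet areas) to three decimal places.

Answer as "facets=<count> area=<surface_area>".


facets=10 area=533.376

7 of the 7 inputs are extreme points: [0, 1, 2, 3, 4, 5, 6].

Triangle areas on the boundary:
  f1: (p4, p5, p2) → 51.1635
  f2: (p4, p3, p2) → 109.8132
  f3: (p6, p3, p5) → 79.7333
  f4: (p1, p3, p5) → 43.7482
  f5: (p1, p4, p5) → 7.1889
  f6: (p1, p4, p3) → 18.4704
  f7: (p0, p5, p2) → 28.8019
  f8: (p0, p6, p5) → 76.1865
  f9: (p0, p3, p2) → 24.3710
  f10: (p0, p6, p3) → 93.8986
Σ area = 533.376

Euler: V−E+F = 7−15+10 = 2.


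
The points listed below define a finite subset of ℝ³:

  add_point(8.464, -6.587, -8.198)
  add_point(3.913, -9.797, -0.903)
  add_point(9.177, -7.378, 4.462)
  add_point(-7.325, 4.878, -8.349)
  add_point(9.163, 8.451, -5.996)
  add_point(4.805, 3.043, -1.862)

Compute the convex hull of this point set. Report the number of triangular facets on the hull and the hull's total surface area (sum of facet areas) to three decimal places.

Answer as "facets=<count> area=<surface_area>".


Points on the hull: [0, 1, 2, 3, 4, 5] (6 of 6).

Per-facet area ½‖(b−a)×(c−a)‖:
  f1: (p1, p2, p3) → 71.9561
  f2: (p0, p4, p3) → 124.7035
  f3: (p0, p1, p3) → 87.9202
  f4: (p0, p4, p2) → 96.2955
  f5: (p0, p1, p2) → 36.0432
  f6: (p5, p2, p3) → 69.7998
  f7: (p5, p4, p3) → 55.5009
  f8: (p5, p4, p2) → 41.6245
Σ area = 583.844

Check V−E+F: 6 − 12 + 8 = 2.

facets=8 area=583.844


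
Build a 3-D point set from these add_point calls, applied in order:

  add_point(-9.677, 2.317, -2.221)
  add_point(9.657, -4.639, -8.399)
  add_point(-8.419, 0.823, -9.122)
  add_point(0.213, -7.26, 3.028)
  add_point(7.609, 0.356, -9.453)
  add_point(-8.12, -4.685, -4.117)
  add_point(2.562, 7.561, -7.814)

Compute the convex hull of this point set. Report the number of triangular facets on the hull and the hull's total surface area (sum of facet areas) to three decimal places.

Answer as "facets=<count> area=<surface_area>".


Extreme-point indices: [0, 1, 2, 3, 4, 5, 6] — 7 of 7 on the boundary.

Per-facet area ½‖(b−a)×(c−a)‖:
  f1: (p3, p6, p0) → 104.3536
  f2: (p3, p6, p1) → 104.2575
  f3: (p2, p6, p0) → 46.3628
  f4: (p4, p6, p1) → 10.4115
  f5: (p4, p2, p1) → 40.5300
  f6: (p4, p2, p6) → 57.8899
  f7: (p5, p3, p1) → 84.7289
  f8: (p5, p2, p1) → 67.6045
  f9: (p5, p3, p0) → 40.9049
  f10: (p5, p2, p0) → 23.3510
Σ area = 580.394

Euler: V−E+F = 7−15+10 = 2.

facets=10 area=580.394


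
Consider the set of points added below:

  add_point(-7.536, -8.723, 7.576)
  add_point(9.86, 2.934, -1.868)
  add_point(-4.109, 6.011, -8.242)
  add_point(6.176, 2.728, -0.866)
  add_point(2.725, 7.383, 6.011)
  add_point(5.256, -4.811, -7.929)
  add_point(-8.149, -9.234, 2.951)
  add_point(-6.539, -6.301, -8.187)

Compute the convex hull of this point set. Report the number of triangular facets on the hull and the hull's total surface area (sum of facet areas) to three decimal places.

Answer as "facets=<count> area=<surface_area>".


facets=10 area=815.480

Hull vertices (7/8): indices [0, 1, 2, 4, 5, 6, 7].

Per-facet area ½‖(b−a)×(c−a)‖:
  f1: (p4, p2, p1) → 84.5210
  f2: (p5, p2, p1) → 75.2623
  f3: (p0, p4, p1) → 110.1774
  f4: (p0, p5, p6) → 36.7736
  f5: (p0, p5, p1) → 111.1588
  f6: (p0, p2, p6) → 40.3618
  f7: (p0, p4, p2) → 147.9304
  f8: (p7, p2, p6) → 70.0886
  f9: (p7, p5, p6) → 68.3845
  f10: (p7, p5, p2) → 70.8213
Σ area = 815.480

Euler characteristic 7−15+10 = 2 ✓


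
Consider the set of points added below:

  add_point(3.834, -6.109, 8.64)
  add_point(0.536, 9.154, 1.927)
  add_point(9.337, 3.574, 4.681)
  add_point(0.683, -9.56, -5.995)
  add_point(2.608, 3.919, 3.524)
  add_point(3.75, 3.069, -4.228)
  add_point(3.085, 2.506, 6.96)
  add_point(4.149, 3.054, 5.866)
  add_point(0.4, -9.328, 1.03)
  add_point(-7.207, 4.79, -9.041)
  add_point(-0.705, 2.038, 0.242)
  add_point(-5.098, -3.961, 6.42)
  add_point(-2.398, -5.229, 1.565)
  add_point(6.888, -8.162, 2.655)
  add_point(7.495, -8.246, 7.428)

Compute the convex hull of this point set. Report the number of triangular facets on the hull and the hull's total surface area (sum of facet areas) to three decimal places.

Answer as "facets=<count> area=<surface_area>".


facets=18 area=840.831

Points on the hull: [0, 1, 2, 3, 5, 6, 8, 9, 11, 13, 14] (11 of 15).

Area of each hull facet:
  f1: (p5, p3, p9) → 78.6309
  f2: (p5, p1, p9) → 55.2329
  f3: (p5, p1, p2) → 44.3058
  f4: (p14, p0, p2) → 25.9703
  f5: (p6, p0, p2) → 29.3903
  f6: (p6, p1, p2) → 29.3523
  f7: (p8, p14, p3) → 26.0253
  f8: (p8, p14, p0) → 19.6464
  f9: (p13, p14, p2) → 28.8097
  f10: (p13, p14, p3) → 12.7507
  f11: (p13, p5, p2) → 61.1717
  f12: (p13, p5, p3) → 65.4396
  f13: (p11, p6, p1) → 44.4842
  f14: (p11, p1, p9) → 102.4309
  f15: (p11, p6, p0) → 39.0351
  f16: (p11, p3, p9) → 115.0714
  f17: (p11, p8, p0) → 37.0782
  f18: (p11, p8, p3) → 26.0054
Σ area = 840.831

Euler: V−E+F = 11−27+18 = 2.


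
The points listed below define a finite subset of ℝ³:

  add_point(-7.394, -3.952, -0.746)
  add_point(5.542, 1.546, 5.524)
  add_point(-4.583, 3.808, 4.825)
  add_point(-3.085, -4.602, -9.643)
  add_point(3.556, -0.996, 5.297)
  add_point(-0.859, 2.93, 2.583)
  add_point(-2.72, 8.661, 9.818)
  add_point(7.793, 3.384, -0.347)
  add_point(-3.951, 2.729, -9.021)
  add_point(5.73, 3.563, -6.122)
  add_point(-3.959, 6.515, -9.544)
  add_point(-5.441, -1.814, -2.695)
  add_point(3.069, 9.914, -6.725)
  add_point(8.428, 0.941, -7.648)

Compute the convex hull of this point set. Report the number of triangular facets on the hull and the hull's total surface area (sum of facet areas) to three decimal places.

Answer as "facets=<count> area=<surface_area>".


Extreme-point indices: [0, 1, 2, 3, 4, 6, 7, 8, 10, 12, 13] — 11 of 14 on the boundary.

Area of each hull facet:
  f1: (p4, p6, p0) → 79.2433
  f2: (p4, p3, p0) → 63.5166
  f3: (p4, p3, p13) → 87.9539
  f4: (p2, p6, p0) → 6.1472
  f5: (p10, p12, p13) → 43.4836
  f6: (p10, p3, p13) → 67.3075
  f7: (p10, p12, p6) → 72.9178
  f8: (p10, p2, p6) → 44.2367
  f9: (p10, p2, p0) → 66.9992
  f10: (p7, p12, p13) → 37.2205
  f11: (p7, p12, p6) → 79.3092
  f12: (p8, p3, p0) → 36.0190
  f13: (p8, p10, p0) → 15.4077
  f14: (p8, p10, p3) → 3.4958
  f15: (p1, p4, p6) → 18.9011
  f16: (p1, p7, p6) → 35.1734
  f17: (p1, p4, p13) → 21.8167
  f18: (p1, p7, p13) → 15.6255
Σ area = 794.775

Euler characteristic 11−27+18 = 2 ✓

facets=18 area=794.775


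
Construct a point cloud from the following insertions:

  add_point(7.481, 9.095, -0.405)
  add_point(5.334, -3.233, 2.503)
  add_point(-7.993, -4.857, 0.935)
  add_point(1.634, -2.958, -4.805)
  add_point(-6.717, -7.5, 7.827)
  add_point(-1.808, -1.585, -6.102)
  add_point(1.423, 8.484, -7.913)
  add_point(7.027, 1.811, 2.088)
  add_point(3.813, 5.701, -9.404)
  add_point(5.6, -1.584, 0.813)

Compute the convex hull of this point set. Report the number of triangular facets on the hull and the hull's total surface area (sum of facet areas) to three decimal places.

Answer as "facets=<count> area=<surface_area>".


Extreme-point indices: [0, 1, 2, 3, 4, 5, 6, 7, 8, 9] — 10 of 10 on the boundary.

Triangle areas on the boundary:
  f1: (p3, p4, p2) → 39.3977
  f2: (p6, p4, p2) → 55.3651
  f3: (p6, p4, p0) → 111.4929
  f4: (p6, p8, p0) → 19.1226
  f5: (p5, p3, p2) → 19.0998
  f6: (p5, p3, p8) → 19.0249
  f7: (p5, p6, p2) → 41.8998
  f8: (p5, p6, p8) → 19.3333
  f9: (p1, p3, p4) → 56.7053
  f10: (p7, p4, p0) → 51.3362
  f11: (p7, p1, p4) → 29.6398
  f12: (p7, p8, p0) → 39.6433
  f13: (p9, p7, p8) → 24.2701
  f14: (p9, p7, p1) → 4.2171
  f15: (p9, p3, p8) → 35.1175
  f16: (p9, p1, p3) → 7.7387
Σ area = 573.404

Check V−E+F: 10 − 24 + 16 = 2.

facets=16 area=573.404


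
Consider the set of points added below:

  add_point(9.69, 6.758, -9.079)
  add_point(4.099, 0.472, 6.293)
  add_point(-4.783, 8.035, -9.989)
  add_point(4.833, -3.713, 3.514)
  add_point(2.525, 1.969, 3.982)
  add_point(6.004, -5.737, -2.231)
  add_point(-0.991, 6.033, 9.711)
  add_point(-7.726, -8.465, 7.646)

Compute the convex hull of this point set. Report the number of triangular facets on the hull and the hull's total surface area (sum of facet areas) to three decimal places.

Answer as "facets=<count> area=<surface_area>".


7 of the 8 inputs are extreme points: [0, 1, 2, 3, 5, 6, 7].

Triangle areas on the boundary:
  f1: (p6, p2, p7) → 161.4203
  f2: (p6, p2, p0) → 141.8304
  f3: (p5, p2, p7) → 163.0472
  f4: (p5, p2, p0) → 105.9880
  f5: (p5, p3, p7) → 41.1185
  f6: (p5, p3, p0) → 44.7104
  f7: (p1, p6, p0) → 68.7735
  f8: (p1, p3, p0) → 43.2843
  f9: (p1, p6, p7) → 61.1348
  f10: (p1, p3, p7) → 35.6618
Σ area = 866.969

Euler: V−E+F = 7−15+10 = 2.

facets=10 area=866.969


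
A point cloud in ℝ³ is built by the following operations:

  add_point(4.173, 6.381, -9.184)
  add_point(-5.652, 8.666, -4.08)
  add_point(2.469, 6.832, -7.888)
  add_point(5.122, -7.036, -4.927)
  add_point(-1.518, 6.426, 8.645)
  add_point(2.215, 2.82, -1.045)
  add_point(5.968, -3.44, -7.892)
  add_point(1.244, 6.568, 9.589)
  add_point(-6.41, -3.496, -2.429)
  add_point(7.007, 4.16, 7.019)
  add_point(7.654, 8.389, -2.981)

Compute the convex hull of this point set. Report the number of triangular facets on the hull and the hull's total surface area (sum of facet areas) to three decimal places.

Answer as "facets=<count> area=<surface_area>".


Hull vertices (9/11): indices [0, 1, 3, 4, 6, 7, 8, 9, 10].

Triangle areas on the boundary:
  f1: (p7, p3, p8) → 106.8510
  f2: (p9, p7, p10) → 35.4474
  f3: (p9, p7, p3) → 50.4966
  f4: (p6, p0, p10) → 37.1021
  f5: (p6, p9, p10) → 70.2479
  f6: (p6, p9, p3) → 38.9006
  f7: (p6, p3, p8) → 29.0927
  f8: (p6, p0, p8) → 67.7102
  f9: (p1, p7, p10) → 88.1183
  f10: (p1, p0, p10) → 41.7649
  f11: (p1, p0, p8) → 69.2525
  f12: (p4, p7, p8) → 19.0297
  f13: (p4, p1, p8) → 80.3008
  f14: (p4, p1, p7) → 16.1047
Σ area = 750.419

Euler characteristic 9−21+14 = 2 ✓

facets=14 area=750.419


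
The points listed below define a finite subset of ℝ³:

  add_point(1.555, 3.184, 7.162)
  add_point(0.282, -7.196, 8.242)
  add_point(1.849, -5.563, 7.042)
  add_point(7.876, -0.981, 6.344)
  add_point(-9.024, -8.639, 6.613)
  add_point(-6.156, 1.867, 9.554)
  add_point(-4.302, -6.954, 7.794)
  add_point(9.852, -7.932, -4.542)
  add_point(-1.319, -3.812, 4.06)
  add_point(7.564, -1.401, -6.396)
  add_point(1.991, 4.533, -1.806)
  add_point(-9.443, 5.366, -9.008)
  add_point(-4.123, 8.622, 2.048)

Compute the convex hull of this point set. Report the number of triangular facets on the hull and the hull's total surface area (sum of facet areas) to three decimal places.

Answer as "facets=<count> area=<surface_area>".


facets=18 area=1002.899

Points on the hull: [0, 1, 3, 4, 5, 6, 7, 9, 10, 11, 12] (11 of 13).

Facet areas (half cross-product norm):
  f1: (p4, p7, p11) → 212.6274
  f2: (p9, p7, p11) → 49.5248
  f3: (p9, p3, p7) → 44.3805
  f4: (p5, p4, p11) → 107.2775
  f5: (p5, p12, p11) → 60.3732
  f6: (p10, p12, p11) → 51.3902
  f7: (p10, p9, p11) → 60.7067
  f8: (p10, p3, p12) → 45.6327
  f9: (p10, p9, p3) → 51.6997
  f10: (p1, p5, p3) → 55.8869
  f11: (p1, p4, p7) → 68.6112
  f12: (p1, p3, p7) → 65.1888
  f13: (p0, p3, p12) → 23.1559
  f14: (p0, p5, p12) → 36.3710
  f15: (p0, p5, p3) → 21.4185
  f16: (p6, p5, p4) → 23.2956
  f17: (p6, p1, p4) → 4.7587
  f18: (p6, p1, p5) → 20.5991
Σ area = 1002.899

Euler: V−E+F = 11−27+18 = 2.


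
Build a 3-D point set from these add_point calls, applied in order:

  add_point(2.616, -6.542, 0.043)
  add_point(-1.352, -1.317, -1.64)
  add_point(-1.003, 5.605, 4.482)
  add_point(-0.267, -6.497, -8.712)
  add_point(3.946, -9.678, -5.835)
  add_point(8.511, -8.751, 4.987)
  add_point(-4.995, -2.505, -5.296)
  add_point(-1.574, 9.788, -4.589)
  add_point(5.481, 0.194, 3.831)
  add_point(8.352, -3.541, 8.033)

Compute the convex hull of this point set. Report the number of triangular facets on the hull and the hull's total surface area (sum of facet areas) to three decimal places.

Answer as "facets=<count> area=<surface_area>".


facets=14 area=613.266

Hull vertices (9/10): indices [0, 2, 3, 4, 5, 6, 7, 8, 9].

Triangle areas on the boundary:
  f1: (p2, p5, p6) → 108.6691
  f2: (p2, p7, p6) → 60.1992
  f3: (p0, p5, p6) → 6.1918
  f4: (p0, p4, p6) → 34.1594
  f5: (p0, p4, p5) → 26.2345
  f6: (p3, p7, p6) → 41.5700
  f7: (p3, p4, p6) → 17.9333
  f8: (p3, p4, p7) → 45.2673
  f9: (p9, p2, p5) → 36.1579
  f10: (p9, p2, p7) → 56.2358
  f11: (p8, p4, p7) → 101.3651
  f12: (p8, p9, p7) → 5.2429
  f13: (p8, p4, p5) → 55.3197
  f14: (p8, p9, p5) → 18.7201
Σ area = 613.266

Euler characteristic 9−21+14 = 2 ✓


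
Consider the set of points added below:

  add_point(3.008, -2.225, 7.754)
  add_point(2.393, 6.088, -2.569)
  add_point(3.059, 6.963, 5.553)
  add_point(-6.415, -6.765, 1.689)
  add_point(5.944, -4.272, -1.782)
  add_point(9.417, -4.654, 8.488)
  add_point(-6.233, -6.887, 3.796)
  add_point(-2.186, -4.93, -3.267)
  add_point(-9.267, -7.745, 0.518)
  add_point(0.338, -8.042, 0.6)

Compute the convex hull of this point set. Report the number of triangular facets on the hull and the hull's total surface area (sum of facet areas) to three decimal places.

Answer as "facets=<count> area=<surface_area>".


facets=14 area=553.659

Points on the hull: [0, 1, 2, 4, 5, 6, 7, 8, 9] (9 of 10).

Area of each hull facet:
  f1: (p1, p2, p8) → 75.1670
  f2: (p1, p7, p8) → 40.7577
  f3: (p1, p2, p5) → 54.8618
  f4: (p0, p2, p5) → 30.3486
  f5: (p9, p7, p8) → 23.5279
  f6: (p6, p0, p5) → 28.5185
  f7: (p6, p9, p8) → 16.2818
  f8: (p6, p9, p5) → 43.6232
  f9: (p6, p2, p8) → 30.4849
  f10: (p6, p0, p2) → 49.4085
  f11: (p4, p9, p5) → 38.7210
  f12: (p4, p9, p7) → 19.6534
  f13: (p4, p1, p5) → 58.2953
  f14: (p4, p1, p7) → 44.0096
Σ area = 553.659

Euler characteristic 9−21+14 = 2 ✓


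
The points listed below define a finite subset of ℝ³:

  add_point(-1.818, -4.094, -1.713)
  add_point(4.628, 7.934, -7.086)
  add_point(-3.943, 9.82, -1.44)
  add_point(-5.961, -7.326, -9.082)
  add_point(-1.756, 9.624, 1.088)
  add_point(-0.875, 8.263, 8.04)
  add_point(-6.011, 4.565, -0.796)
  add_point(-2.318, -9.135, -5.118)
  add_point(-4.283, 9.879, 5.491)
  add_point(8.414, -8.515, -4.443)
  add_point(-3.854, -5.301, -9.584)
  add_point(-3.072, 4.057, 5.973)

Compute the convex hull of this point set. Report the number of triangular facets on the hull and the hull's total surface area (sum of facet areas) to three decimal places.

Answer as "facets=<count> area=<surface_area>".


facets=18 area=765.603

11 of the 12 inputs are extreme points: [1, 2, 3, 4, 5, 6, 7, 8, 9, 10, 11].

Area of each hull facet:
  f1: (p1, p5, p9) → 137.3547
  f2: (p11, p7, p9) → 92.8303
  f3: (p11, p5, p9) → 45.4343
  f4: (p10, p1, p9) → 102.3638
  f5: (p2, p10, p1) → 81.3289
  f6: (p3, p7, p9) → 22.8575
  f7: (p3, p10, p9) → 18.4767
  f8: (p3, p11, p6) → 47.4426
  f9: (p3, p11, p7) → 48.2153
  f10: (p3, p2, p6) → 29.7142
  f11: (p3, p2, p10) → 21.7913
  f12: (p4, p1, p5) → 28.4422
  f13: (p4, p2, p1) → 17.3026
  f14: (p8, p4, p5) → 11.5173
  f15: (p8, p4, p2) → 8.0443
  f16: (p8, p2, p6) → 19.5718
  f17: (p8, p11, p6) → 21.5170
  f18: (p8, p11, p5) → 11.3980
Σ area = 765.603

Check V−E+F: 11 − 27 + 18 = 2.


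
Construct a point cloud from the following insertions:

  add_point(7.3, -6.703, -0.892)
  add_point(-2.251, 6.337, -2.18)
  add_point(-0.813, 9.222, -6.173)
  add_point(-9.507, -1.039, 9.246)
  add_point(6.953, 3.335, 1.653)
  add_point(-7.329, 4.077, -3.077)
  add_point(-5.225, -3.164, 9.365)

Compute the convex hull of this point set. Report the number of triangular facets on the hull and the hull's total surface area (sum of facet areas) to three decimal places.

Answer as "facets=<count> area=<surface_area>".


facets=8 area=559.567

6 of the 7 inputs are extreme points: [0, 2, 3, 4, 5, 6].

Area of each hull facet:
  f1: (p6, p0, p3) → 25.9188
  f2: (p5, p0, p3) → 121.1465
  f3: (p5, p2, p3) → 45.1721
  f4: (p5, p2, p0) → 79.3825
  f5: (p4, p2, p3) → 114.5630
  f6: (p4, p6, p3) → 32.8503
  f7: (p4, p2, p0) → 61.2734
  f8: (p4, p6, p0) → 79.2603
Σ area = 559.567

Check V−E+F: 6 − 12 + 8 = 2.


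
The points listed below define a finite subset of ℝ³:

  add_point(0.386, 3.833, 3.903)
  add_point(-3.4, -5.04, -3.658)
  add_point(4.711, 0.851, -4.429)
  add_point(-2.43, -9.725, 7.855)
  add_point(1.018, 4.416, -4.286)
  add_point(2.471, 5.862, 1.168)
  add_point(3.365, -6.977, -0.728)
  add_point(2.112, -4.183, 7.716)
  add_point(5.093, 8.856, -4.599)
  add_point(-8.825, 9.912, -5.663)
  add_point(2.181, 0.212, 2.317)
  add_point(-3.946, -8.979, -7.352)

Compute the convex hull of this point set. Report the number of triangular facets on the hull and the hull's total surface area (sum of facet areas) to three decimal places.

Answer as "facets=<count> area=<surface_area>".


Hull vertices (9/12): indices [0, 2, 3, 5, 6, 7, 8, 9, 11].

Per-facet area ½‖(b−a)×(c−a)‖:
  f1: (p11, p8, p9) → 130.1435
  f2: (p11, p3, p9) → 149.8074
  f3: (p6, p11, p3) → 53.7420
  f4: (p0, p3, p9) → 93.9983
  f5: (p2, p11, p8) → 35.1114
  f6: (p2, p6, p11) → 44.1029
  f7: (p5, p8, p9) → 47.1206
  f8: (p5, p0, p9) → 27.5173
  f9: (p7, p0, p3) → 26.5642
  f10: (p7, p5, p0) → 13.8788
  f11: (p7, p6, p3) → 31.8965
  f12: (p7, p5, p8) → 24.1608
  f13: (p7, p2, p8) → 49.1435
  f14: (p7, p2, p6) → 38.9631
Σ area = 766.150

Euler characteristic 9−21+14 = 2 ✓

facets=14 area=766.150


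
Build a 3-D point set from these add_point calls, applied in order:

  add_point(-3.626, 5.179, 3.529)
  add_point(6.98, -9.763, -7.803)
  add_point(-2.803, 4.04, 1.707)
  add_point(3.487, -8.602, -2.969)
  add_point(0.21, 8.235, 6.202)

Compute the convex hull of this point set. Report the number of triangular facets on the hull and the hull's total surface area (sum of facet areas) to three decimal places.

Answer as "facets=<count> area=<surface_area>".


facets=6 area=195.526

Points on the hull: [0, 1, 2, 3, 4] (5 of 5).

Triangle areas on the boundary:
  f1: (p2, p4, p0) → 5.8779
  f2: (p2, p4, p1) → 56.1090
  f3: (p3, p4, p0) → 44.1143
  f4: (p3, p4, p1) → 45.5316
  f5: (p3, p2, p0) → 9.7725
  f6: (p3, p2, p1) → 34.1209
Σ area = 195.526

Check V−E+F: 5 − 9 + 6 = 2.


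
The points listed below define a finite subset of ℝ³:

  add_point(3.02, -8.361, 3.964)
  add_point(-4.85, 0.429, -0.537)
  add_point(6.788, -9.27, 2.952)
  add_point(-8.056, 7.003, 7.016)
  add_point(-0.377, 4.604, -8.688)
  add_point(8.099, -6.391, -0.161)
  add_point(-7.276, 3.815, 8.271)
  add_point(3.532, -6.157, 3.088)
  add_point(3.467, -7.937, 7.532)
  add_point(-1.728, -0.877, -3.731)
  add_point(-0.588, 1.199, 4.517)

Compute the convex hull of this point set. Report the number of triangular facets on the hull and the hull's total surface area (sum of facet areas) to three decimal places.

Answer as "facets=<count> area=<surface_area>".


10 of the 11 inputs are extreme points: [0, 1, 2, 3, 4, 5, 6, 8, 9, 10].

Facet areas (half cross-product norm):
  f1: (p1, p4, p3) → 47.7879
  f2: (p10, p4, p3) → 66.2991
  f3: (p10, p4, p5) → 82.7609
  f4: (p6, p1, p3) → 17.0985
  f5: (p9, p1, p4) → 16.2474
  f6: (p9, p4, p5) → 40.8822
  f7: (p9, p2, p5) → 25.2649
  f8: (p8, p2, p5) → 10.5734
  f9: (p8, p10, p5) → 46.6541
  f10: (p8, p10, p3) → 34.2414
  f11: (p8, p6, p3) → 16.7282
  f12: (p0, p9, p2) → 21.9380
  f13: (p0, p9, p1) → 27.3094
  f14: (p0, p8, p2) → 7.1598
  f15: (p0, p6, p1) → 61.3452
  f16: (p0, p8, p6) → 28.8225
Σ area = 551.113

Euler characteristic 10−24+16 = 2 ✓

facets=16 area=551.113


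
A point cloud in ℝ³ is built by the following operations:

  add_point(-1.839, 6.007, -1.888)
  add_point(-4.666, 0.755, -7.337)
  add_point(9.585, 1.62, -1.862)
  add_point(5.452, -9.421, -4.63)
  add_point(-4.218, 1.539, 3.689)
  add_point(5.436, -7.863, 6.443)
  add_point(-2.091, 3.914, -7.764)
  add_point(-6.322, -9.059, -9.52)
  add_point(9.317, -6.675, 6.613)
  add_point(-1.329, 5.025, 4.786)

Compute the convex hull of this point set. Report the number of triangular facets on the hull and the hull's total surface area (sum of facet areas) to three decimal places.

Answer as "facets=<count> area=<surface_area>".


facets=16 area=770.233

Points on the hull: [0, 1, 2, 3, 4, 5, 6, 7, 8, 9] (10 of 10).

Area of each hull facet:
  f1: (p6, p0, p2) → 38.0734
  f2: (p3, p8, p2) → 62.9297
  f3: (p3, p6, p7) → 83.5261
  f4: (p3, p6, p2) → 77.9911
  f5: (p5, p4, p7) → 115.3787
  f6: (p5, p3, p7) → 66.1232
  f7: (p5, p3, p8) → 22.6383
  f8: (p9, p0, p2) → 41.0716
  f9: (p9, p4, p0) → 15.5272
  f10: (p9, p8, p2) → 76.8888
  f11: (p9, p5, p8) → 29.2215
  f12: (p9, p5, p4) → 32.0240
  f13: (p1, p4, p7) → 53.9676
  f14: (p1, p6, p7) → 11.8802
  f15: (p1, p4, p0) → 30.4231
  f16: (p1, p6, p0) → 12.5682
Σ area = 770.233

Check V−E+F: 10 − 24 + 16 = 2.


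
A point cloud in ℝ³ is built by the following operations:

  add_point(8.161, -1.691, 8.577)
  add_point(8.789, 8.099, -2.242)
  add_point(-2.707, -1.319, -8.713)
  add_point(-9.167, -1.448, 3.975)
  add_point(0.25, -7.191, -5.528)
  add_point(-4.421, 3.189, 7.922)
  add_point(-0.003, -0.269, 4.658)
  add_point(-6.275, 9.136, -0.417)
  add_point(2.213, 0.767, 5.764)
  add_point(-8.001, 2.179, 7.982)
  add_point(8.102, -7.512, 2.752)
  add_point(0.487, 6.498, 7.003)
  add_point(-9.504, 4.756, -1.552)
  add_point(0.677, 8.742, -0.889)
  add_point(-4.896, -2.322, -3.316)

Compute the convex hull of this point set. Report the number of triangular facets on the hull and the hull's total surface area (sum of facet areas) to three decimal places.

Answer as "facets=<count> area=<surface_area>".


Points on the hull: [0, 1, 2, 3, 4, 5, 7, 9, 10, 11, 12, 13, 14] (13 of 15).

Triangle areas on the boundary:
  f1: (p4, p10, p1) → 91.3668
  f2: (p4, p2, p1) → 59.2052
  f3: (p7, p2, p12) → 31.5785
  f4: (p7, p2, p1) → 97.2047
  f5: (p9, p7, p12) → 27.6785
  f6: (p9, p7, p11) → 45.7565
  f7: (p0, p10, p1) → 60.0602
  f8: (p0, p11, p1) → 68.6624
  f9: (p0, p9, p10) → 67.8723
  f10: (p14, p4, p2) → 19.9258
  f11: (p13, p11, p1) → 33.4190
  f12: (p13, p7, p1) → 2.8627
  f13: (p13, p7, p11) → 28.5633
  f14: (p5, p9, p11) → 3.7738
  f15: (p5, p0, p11) → 33.6345
  f16: (p5, p0, p9) → 15.1696
  f17: (p3, p14, p4) → 23.3473
  f18: (p3, p4, p10) → 83.0879
  f19: (p3, p9, p10) → 50.5988
  f20: (p3, p9, p12) → 22.9891
  f21: (p3, p2, p12) → 48.1992
  f22: (p3, p14, p2) → 7.6387
Σ area = 922.595

Check V−E+F: 13 − 33 + 22 = 2.

facets=22 area=922.595


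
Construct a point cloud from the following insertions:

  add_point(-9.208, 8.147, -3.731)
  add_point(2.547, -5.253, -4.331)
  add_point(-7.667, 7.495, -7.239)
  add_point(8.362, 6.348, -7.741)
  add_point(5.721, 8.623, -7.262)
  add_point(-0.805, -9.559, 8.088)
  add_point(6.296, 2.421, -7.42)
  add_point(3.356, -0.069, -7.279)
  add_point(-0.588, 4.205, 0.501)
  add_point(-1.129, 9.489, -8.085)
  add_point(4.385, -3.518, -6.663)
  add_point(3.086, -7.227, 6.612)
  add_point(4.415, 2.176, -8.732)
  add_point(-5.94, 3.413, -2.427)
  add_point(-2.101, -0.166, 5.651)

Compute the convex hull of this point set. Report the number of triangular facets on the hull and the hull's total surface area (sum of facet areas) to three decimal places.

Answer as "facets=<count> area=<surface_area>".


Points on the hull: [0, 1, 2, 3, 4, 5, 8, 9, 10, 11, 12, 14] (12 of 15).

Facet areas (half cross-product norm):
  f1: (p14, p5, p0) → 44.0639
  f2: (p9, p12, p3) → 26.4047
  f3: (p11, p14, p3) → 80.1758
  f4: (p11, p14, p5) → 20.9917
  f5: (p11, p1, p5) → 24.8609
  f6: (p2, p9, p0) → 12.0280
  f7: (p2, p9, p12) → 29.6709
  f8: (p2, p5, p0) → 43.6594
  f9: (p2, p1, p5) → 108.8964
  f10: (p4, p14, p3) → 30.5416
  f11: (p4, p9, p3) → 7.2764
  f12: (p4, p9, p0) → 19.9971
  f13: (p10, p2, p12) → 37.9403
  f14: (p10, p2, p1) → 28.0770
  f15: (p10, p12, p3) → 13.8782
  f16: (p10, p11, p1) → 13.0803
  f17: (p10, p11, p3) → 68.4968
  f18: (p8, p14, p0) → 33.4968
  f19: (p8, p4, p0) → 56.7207
  f20: (p8, p4, p14) → 15.7469
Σ area = 716.004

Check V−E+F: 12 − 30 + 20 = 2.

facets=20 area=716.004


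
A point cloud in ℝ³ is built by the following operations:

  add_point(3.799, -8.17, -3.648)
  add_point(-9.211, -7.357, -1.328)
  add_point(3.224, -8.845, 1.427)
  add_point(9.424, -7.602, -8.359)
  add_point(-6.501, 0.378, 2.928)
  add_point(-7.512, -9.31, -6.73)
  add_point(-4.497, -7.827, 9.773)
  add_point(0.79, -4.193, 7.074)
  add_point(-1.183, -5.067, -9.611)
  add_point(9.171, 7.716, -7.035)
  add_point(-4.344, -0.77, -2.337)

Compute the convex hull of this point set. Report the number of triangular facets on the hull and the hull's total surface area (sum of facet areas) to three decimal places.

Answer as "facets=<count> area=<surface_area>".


facets=16 area=862.134

Points on the hull: [1, 2, 3, 4, 5, 6, 7, 8, 9, 10] (10 of 11).

Triangle areas on the boundary:
  f1: (p4, p6, p1) → 48.0754
  f2: (p8, p9, p3) → 82.0139
  f3: (p5, p8, p3) → 36.0968
  f4: (p5, p2, p3) → 78.3386
  f5: (p5, p4, p1) → 22.0145
  f6: (p5, p6, p1) → 25.6028
  f7: (p5, p2, p6) → 76.6680
  f8: (p10, p4, p9) → 42.9382
  f9: (p10, p8, p9) → 72.2545
  f10: (p10, p5, p4) → 26.2880
  f11: (p10, p5, p8) → 34.9386
  f12: (p7, p2, p6) → 26.2421
  f13: (p7, p4, p9) → 93.3091
  f14: (p7, p4, p6) → 32.8045
  f15: (p7, p9, p3) → 133.3167
  f16: (p7, p2, p3) → 31.2317
Σ area = 862.134

Check V−E+F: 10 − 24 + 16 = 2.


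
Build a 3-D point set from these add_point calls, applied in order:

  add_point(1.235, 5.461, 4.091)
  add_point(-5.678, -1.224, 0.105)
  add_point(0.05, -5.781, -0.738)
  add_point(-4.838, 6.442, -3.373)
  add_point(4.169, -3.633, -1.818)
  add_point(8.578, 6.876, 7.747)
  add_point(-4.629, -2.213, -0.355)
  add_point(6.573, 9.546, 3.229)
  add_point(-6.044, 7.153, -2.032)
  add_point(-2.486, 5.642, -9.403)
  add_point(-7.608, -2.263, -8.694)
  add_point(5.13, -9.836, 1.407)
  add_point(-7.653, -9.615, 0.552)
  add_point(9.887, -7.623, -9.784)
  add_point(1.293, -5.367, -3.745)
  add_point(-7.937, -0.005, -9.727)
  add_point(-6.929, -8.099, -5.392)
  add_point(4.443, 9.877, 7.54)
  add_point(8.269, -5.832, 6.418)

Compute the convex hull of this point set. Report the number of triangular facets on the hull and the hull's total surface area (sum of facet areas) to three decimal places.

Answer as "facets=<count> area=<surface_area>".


Extreme-point indices: [5, 7, 8, 9, 10, 11, 12, 13, 15, 16, 17, 18] — 12 of 19 on the boundary.

Facet areas (half cross-product norm):
  f1: (p9, p13, p15) → 71.1621
  f2: (p8, p9, p15) → 32.4149
  f3: (p10, p13, p15) → 21.3775
  f4: (p10, p16, p15) → 0.7641
  f5: (p10, p16, p13) → 58.5166
  f6: (p12, p11, p13) → 75.0100
  f7: (p12, p16, p13) → 50.0310
  f8: (p12, p8, p17) → 121.7335
  f9: (p12, p16, p15) → 21.5837
  f10: (p12, p8, p15) → 74.9522
  f11: (p7, p5, p17) → 11.4898
  f12: (p7, p8, p17) → 33.4013
  f13: (p7, p8, p9) → 57.7397
  f14: (p7, p9, p13) → 142.7263
  f15: (p7, p5, p13) → 61.1450
  f16: (p18, p5, p17) → 27.0780
  f17: (p18, p12, p17) → 140.8555
  f18: (p18, p12, p11) → 40.2437
  f19: (p18, p11, p13) → 41.0731
  f20: (p18, p5, p13) → 102.3662
Σ area = 1185.664

Euler: V−E+F = 12−30+20 = 2.

facets=20 area=1185.664


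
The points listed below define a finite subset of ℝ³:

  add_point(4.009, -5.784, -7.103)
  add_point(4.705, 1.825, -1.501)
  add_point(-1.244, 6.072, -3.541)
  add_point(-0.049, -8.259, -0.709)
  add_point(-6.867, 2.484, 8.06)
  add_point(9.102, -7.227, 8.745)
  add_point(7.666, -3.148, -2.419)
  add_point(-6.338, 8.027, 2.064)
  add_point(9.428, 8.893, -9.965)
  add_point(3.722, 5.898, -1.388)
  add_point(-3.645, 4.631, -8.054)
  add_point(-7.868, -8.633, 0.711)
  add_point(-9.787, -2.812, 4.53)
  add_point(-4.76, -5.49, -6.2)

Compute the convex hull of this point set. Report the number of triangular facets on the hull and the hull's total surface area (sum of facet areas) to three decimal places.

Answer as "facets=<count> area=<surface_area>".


12 of the 14 inputs are extreme points: [0, 3, 4, 5, 6, 7, 8, 9, 10, 11, 12, 13].

Facet areas (half cross-product norm):
  f1: (p11, p5, p12) → 67.9119
  f2: (p6, p5, p8) → 55.3901
  f3: (p6, p0, p8) → 46.5216
  f4: (p6, p0, p5) → 31.0974
  f5: (p3, p11, p5) → 43.5915
  f6: (p3, p0, p5) → 51.5402
  f7: (p3, p0, p11) → 23.8528
  f8: (p4, p5, p12) → 65.4711
  f9: (p4, p7, p12) → 28.2332
  f10: (p9, p5, p8) → 80.3913
  f11: (p9, p7, p8) → 41.9500
  f12: (p9, p4, p5) → 120.1638
  f13: (p9, p4, p7) → 43.8048
  f14: (p10, p7, p8) → 73.7298
  f15: (p10, p0, p8) → 85.8327
  f16: (p10, p7, p12) → 64.0423
  f17: (p13, p0, p11) → 32.3068
  f18: (p13, p10, p0) → 45.4462
  f19: (p13, p11, p12) → 28.7752
  f20: (p13, p10, p12) → 62.8589
Σ area = 1092.912

Euler characteristic 12−30+20 = 2 ✓

facets=20 area=1092.912


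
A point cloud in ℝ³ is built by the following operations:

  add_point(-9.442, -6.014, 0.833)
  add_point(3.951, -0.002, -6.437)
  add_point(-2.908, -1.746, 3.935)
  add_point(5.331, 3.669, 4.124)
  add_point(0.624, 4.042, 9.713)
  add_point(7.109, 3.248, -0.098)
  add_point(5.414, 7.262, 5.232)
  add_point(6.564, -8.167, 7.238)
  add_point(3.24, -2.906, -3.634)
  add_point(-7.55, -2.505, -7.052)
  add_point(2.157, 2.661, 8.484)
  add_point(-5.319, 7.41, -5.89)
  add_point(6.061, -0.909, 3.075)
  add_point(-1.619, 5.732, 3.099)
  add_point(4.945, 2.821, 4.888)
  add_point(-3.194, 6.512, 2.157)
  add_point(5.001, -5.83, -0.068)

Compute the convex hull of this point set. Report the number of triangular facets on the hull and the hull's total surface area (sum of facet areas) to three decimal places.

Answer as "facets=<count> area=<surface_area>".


facets=18 area=815.666

Extreme-point indices: [0, 1, 4, 5, 6, 7, 8, 9, 11, 15, 16] — 11 of 17 on the boundary.

Area of each hull facet:
  f1: (p7, p4, p0) → 107.6582
  f2: (p1, p11, p5) → 46.2835
  f3: (p15, p11, p0) → 58.5077
  f4: (p15, p4, p0) → 61.9801
  f5: (p9, p11, p0) → 42.6538
  f6: (p9, p1, p11) → 54.5779
  f7: (p16, p7, p5) → 35.3327
  f8: (p16, p1, p5) → 31.5428
  f9: (p16, p7, p0) → 56.1096
  f10: (p16, p9, p0) → 61.4822
  f11: (p6, p15, p4) → 29.9958
  f12: (p6, p7, p4) → 50.4218
  f13: (p6, p11, p5) → 49.2026
  f14: (p6, p15, p11) → 32.0152
  f15: (p6, p7, p5) → 46.6547
  f16: (p8, p9, p1) → 23.1564
  f17: (p8, p16, p1) → 5.2968
  f18: (p8, p16, p9) → 22.7937
Σ area = 815.666

Euler characteristic 11−27+18 = 2 ✓


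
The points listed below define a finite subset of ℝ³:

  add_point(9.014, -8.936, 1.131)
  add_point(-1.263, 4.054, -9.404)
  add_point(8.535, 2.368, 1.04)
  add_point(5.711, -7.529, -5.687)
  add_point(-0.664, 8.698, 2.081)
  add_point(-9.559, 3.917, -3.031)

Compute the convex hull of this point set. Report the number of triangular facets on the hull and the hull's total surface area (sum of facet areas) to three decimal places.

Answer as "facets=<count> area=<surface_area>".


Points on the hull: [0, 1, 2, 3, 4, 5] (6 of 6).

Per-facet area ½‖(b−a)×(c−a)‖:
  f1: (p4, p0, p5) → 113.9549
  f2: (p1, p4, p5) → 55.3844
  f3: (p2, p4, p0) → 50.8570
  f4: (p2, p1, p4) → 67.1998
  f5: (p3, p0, p5) → 70.1719
  f6: (p3, p1, p5) → 71.5190
  f7: (p3, p2, p0) → 42.6414
  f8: (p3, p2, p1) → 78.7926
Σ area = 550.521

Check V−E+F: 6 − 12 + 8 = 2.

facets=8 area=550.521


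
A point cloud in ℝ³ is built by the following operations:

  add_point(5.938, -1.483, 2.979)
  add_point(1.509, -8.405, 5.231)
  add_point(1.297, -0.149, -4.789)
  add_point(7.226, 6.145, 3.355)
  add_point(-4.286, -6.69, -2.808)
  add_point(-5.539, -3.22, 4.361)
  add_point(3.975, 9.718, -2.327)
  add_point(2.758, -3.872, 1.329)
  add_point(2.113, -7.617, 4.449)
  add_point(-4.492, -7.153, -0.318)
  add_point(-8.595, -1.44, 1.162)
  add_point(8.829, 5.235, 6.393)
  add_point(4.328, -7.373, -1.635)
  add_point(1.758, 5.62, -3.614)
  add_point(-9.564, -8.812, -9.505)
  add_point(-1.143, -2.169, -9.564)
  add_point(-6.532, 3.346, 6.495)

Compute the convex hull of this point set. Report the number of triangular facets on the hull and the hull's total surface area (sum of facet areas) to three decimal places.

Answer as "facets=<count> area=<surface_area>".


facets=18 area=866.737

Extreme-point indices: [1, 3, 5, 6, 9, 10, 11, 12, 14, 15, 16] — 11 of 17 on the boundary.

Facet areas (half cross-product norm):
  f1: (p6, p16, p11) → 78.1353
  f2: (p1, p16, p11) → 98.3054
  f3: (p15, p6, p14) → 51.2335
  f4: (p5, p1, p16) → 23.5901
  f5: (p3, p6, p11) → 3.1846
  f6: (p12, p1, p11) → 56.6069
  f7: (p12, p3, p11) → 25.8438
  f8: (p12, p1, p14) → 59.6908
  f9: (p12, p15, p14) → 58.4600
  f10: (p12, p15, p6) → 80.3198
  f11: (p12, p3, p6) → 54.5554
  f12: (p10, p5, p14) → 28.5947
  f13: (p10, p5, p16) → 16.1561
  f14: (p10, p6, p14) → 107.8741
  f15: (p10, p6, p16) → 56.3408
  f16: (p9, p1, p14) → 18.8612
  f17: (p9, p5, p14) → 24.4304
  f18: (p9, p5, p1) → 24.5542
Σ area = 866.737

Euler characteristic 11−27+18 = 2 ✓


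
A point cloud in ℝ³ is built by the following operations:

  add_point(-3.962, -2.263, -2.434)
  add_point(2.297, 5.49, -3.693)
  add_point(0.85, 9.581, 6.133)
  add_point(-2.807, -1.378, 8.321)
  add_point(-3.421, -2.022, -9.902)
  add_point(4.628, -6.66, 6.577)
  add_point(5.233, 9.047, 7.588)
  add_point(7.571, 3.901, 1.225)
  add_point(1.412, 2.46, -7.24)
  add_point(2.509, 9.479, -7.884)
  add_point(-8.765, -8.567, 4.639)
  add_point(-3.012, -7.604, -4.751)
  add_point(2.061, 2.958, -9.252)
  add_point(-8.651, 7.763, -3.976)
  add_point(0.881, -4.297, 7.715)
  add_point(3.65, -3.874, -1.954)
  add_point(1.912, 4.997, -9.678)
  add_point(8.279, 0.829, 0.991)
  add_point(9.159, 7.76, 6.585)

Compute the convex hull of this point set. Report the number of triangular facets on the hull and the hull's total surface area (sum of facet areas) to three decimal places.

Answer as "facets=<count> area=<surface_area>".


Hull vertices (15/19): indices [2, 3, 4, 5, 6, 9, 10, 11, 12, 13, 14, 15, 16, 17, 18].

Facet areas (half cross-product norm):
  f1: (p13, p4, p10) → 102.7640
  f2: (p3, p13, p10) → 81.9816
  f3: (p3, p13, p2) → 80.6338
  f4: (p9, p13, p2) → 75.9896
  f5: (p6, p3, p2) → 27.1077
  f6: (p6, p9, p18) → 33.3404
  f7: (p6, p9, p2) → 32.1533
  f8: (p11, p4, p10) → 33.2760
  f9: (p5, p11, p10) → 69.1717
  f10: (p5, p11, p15) → 35.3164
  f11: (p16, p13, p4) → 51.3047
  f12: (p16, p9, p13) → 28.8284
  f13: (p14, p6, p18) → 29.8382
  f14: (p14, p5, p18) → 33.4912
  f15: (p14, p6, p3) → 31.2644
  f16: (p14, p3, p10) → 23.7904
  f17: (p14, p5, p10) → 22.4561
  f18: (p12, p16, p4) → 6.3042
  f19: (p12, p11, p4) → 26.0046
  f20: (p12, p11, p15) → 41.0615
  f21: (p17, p12, p16) → 11.7601
  f22: (p17, p16, p9) → 31.8030
  f23: (p17, p12, p15) → 36.5365
  f24: (p17, p9, p18) → 61.1207
  f25: (p17, p5, p15) → 31.5507
  f26: (p17, p5, p18) → 43.2733
Σ area = 1082.123

Euler characteristic 15−39+26 = 2 ✓

facets=26 area=1082.123


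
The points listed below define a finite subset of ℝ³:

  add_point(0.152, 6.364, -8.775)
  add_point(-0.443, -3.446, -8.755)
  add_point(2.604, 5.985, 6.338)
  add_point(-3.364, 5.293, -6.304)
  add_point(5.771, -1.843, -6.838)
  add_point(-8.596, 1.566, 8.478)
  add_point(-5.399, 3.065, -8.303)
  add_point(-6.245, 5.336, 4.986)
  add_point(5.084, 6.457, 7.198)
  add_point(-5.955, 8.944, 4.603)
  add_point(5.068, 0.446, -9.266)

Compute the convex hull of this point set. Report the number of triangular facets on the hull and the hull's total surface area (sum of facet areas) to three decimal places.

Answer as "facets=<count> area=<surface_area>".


Hull vertices (8/11): indices [0, 1, 4, 5, 6, 8, 9, 10].

Area of each hull facet:
  f1: (p1, p4, p5) → 65.8378
  f2: (p8, p4, p5) → 118.8306
  f3: (p8, p9, p5) → 50.7443
  f4: (p6, p9, p5) → 61.9056
  f5: (p6, p1, p5) → 69.9333
  f6: (p10, p1, p4) → 11.1017
  f7: (p10, p6, p1) → 27.7024
  f8: (p10, p8, p4) → 26.8538
  f9: (p0, p6, p9) → 45.6612
  f10: (p0, p10, p6) → 24.6342
  f11: (p0, p8, p9) → 84.4322
  f12: (p0, p10, p8) → 63.9489
Σ area = 651.586

Check V−E+F: 8 − 18 + 12 = 2.

facets=12 area=651.586


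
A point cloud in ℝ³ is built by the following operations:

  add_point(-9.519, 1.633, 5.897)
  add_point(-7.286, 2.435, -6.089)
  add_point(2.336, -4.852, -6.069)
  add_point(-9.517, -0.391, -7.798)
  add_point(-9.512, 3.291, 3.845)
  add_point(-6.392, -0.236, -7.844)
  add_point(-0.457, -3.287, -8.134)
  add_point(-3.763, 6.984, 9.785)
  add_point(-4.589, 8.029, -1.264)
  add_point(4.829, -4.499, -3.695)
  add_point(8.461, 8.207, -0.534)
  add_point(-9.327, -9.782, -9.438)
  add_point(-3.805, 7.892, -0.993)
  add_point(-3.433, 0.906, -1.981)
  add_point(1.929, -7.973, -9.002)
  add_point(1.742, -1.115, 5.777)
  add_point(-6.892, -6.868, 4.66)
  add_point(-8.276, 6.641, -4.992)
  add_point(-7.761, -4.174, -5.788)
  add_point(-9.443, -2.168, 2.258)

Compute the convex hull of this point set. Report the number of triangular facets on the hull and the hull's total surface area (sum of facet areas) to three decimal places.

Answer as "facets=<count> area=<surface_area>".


15 of the 20 inputs are extreme points: [0, 3, 4, 5, 6, 7, 8, 9, 10, 11, 14, 15, 16, 17, 19].

Area of each hull facet:
  f1: (p16, p7, p0) → 35.2376
  f2: (p4, p7, p0) → 11.5564
  f3: (p4, p17, p7) → 39.8644
  f4: (p8, p7, p10) → 72.1362
  f5: (p8, p17, p10) → 24.5820
  f6: (p8, p17, p7) → 21.2897
  f7: (p19, p11, p0) → 8.3781
  f8: (p19, p16, p0) → 14.7055
  f9: (p19, p16, p11) → 40.7134
  f10: (p14, p16, p11) → 80.9927
  f11: (p14, p5, p11) → 51.7492
  f12: (p15, p7, p10) → 69.0449
  f13: (p15, p16, p7) → 55.1797
  f14: (p3, p5, p11) → 14.9132
  f15: (p3, p5, p17) → 11.7575
  f16: (p3, p4, p17) → 36.5622
  f17: (p3, p11, p0) → 62.6589
  f18: (p3, p4, p0) → 13.4299
  f19: (p6, p14, p10) → 39.1068
  f20: (p6, p14, p5) → 10.5250
  f21: (p6, p17, p10) → 101.2720
  f22: (p6, p5, p17) → 19.6404
  f23: (p9, p14, p10) → 31.1279
  f24: (p9, p15, p10) → 64.4747
  f25: (p9, p14, p16) → 50.8594
  f26: (p9, p15, p16) → 54.8695
Σ area = 1036.627

Euler: V−E+F = 15−39+26 = 2.

facets=26 area=1036.627
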